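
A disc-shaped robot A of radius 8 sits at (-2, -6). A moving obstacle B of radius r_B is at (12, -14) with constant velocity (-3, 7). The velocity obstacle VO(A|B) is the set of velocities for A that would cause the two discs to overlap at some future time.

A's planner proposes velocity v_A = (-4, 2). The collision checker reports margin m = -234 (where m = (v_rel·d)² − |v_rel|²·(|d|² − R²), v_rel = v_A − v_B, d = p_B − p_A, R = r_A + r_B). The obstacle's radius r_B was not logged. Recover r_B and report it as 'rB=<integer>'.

m = -234
d = (14, -8);  v_rel = (-1, -5),  |v_rel|² = 26
v_rel×d = (-1)·(-8) − (-5)·(14) = 78
since m = R²·26 − 78²:  R² = (6084 + -234) / 26 = 225
R = √225 = 15  ⇒  r_B = 15 − 8 = 7

rB=7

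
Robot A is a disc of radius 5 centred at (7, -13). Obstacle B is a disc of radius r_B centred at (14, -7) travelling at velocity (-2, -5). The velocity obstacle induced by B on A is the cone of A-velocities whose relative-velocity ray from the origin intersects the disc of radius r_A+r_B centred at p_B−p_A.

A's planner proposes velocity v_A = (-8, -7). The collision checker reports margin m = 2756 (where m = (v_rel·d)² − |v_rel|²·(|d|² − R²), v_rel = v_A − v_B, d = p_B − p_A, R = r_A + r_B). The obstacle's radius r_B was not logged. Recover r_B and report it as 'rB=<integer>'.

m = 2756
d = (7, 6);  v_rel = (-6, -2),  |v_rel|² = 40
v_rel×d = (-6)·(6) − (-2)·(7) = -22
since m = R²·40 − (-22)²:  R² = (484 + 2756) / 40 = 81
R = √81 = 9  ⇒  r_B = 9 − 5 = 4

rB=4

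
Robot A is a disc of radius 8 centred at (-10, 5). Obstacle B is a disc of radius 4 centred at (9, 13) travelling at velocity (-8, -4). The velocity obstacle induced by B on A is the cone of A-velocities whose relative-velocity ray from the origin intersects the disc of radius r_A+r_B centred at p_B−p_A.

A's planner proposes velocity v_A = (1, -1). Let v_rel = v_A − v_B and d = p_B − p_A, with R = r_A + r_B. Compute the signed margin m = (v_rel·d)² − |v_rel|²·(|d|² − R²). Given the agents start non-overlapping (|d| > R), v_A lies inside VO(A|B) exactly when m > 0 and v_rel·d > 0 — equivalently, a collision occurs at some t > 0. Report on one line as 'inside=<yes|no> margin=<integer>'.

d = (19, 8),  |d|² = 425;  R = 8+4 = 12,  c = 425−12² = 281
v_rel = (9, 3),  |v_rel|² = 90;  v_rel·d = (9)·(19) + (3)·(8) = 195
90·t² − 390·t + 281 = 0  ⇒  m = 195² − 90·281 = 12735
m = 12735 > 0,  v_rel·d = 195 > 0  ⇒  inside

inside=yes margin=12735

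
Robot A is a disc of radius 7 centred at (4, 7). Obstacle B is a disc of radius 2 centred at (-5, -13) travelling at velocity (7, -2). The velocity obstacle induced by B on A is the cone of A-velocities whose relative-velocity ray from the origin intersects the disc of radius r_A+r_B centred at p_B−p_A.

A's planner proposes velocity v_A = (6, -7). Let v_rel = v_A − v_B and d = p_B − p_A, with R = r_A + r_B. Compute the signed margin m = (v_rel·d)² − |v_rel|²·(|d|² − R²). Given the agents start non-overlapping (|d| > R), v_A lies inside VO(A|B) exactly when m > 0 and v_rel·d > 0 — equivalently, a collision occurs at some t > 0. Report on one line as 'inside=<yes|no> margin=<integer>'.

d = (-9, -20),  |d|² = 481;  R = 7+2 = 9,  c = 481−9² = 400
v_rel = (-1, -5),  |v_rel|² = 26;  v_rel·d = (-1)·(-9) + (-5)·(-20) = 109
26·t² − 218·t + 400 = 0  ⇒  m = 109² − 26·400 = 1481
m = 1481 > 0,  v_rel·d = 109 > 0  ⇒  inside

inside=yes margin=1481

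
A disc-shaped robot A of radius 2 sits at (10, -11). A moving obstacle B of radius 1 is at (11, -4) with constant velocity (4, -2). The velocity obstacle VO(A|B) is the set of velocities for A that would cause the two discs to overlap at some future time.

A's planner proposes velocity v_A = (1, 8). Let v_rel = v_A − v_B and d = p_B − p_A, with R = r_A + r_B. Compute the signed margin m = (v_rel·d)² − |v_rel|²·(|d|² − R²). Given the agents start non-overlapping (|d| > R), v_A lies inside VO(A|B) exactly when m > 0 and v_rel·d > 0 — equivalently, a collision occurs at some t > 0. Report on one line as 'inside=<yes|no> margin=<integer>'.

d = (1, 7),  |d|² = 50;  R = 2+1 = 3,  c = 50−3² = 41
v_rel = (-3, 10),  |v_rel|² = 109;  v_rel·d = (-3)·(1) + (10)·(7) = 67
109·t² − 134·t + 41 = 0  ⇒  m = 67² − 109·41 = 20
m = 20 > 0,  v_rel·d = 67 > 0  ⇒  inside

inside=yes margin=20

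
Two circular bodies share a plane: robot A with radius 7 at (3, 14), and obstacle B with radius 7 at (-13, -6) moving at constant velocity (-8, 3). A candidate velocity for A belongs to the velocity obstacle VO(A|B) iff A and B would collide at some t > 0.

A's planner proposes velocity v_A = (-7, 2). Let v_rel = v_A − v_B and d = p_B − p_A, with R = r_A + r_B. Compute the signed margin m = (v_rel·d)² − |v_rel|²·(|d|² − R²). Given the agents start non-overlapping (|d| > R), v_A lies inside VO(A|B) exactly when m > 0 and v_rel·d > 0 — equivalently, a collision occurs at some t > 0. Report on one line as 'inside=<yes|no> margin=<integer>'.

d = (-16, -20),  |d|² = 656;  R = 7+7 = 14,  c = 656−14² = 460
v_rel = (1, -1),  |v_rel|² = 2;  v_rel·d = (1)·(-16) + (-1)·(-20) = 4
2·t² − 8·t + 460 = 0  ⇒  m = 4² − 2·460 = -904
m = -904 < 0,  v_rel·d = 4 > 0  ⇒  outside

inside=no margin=-904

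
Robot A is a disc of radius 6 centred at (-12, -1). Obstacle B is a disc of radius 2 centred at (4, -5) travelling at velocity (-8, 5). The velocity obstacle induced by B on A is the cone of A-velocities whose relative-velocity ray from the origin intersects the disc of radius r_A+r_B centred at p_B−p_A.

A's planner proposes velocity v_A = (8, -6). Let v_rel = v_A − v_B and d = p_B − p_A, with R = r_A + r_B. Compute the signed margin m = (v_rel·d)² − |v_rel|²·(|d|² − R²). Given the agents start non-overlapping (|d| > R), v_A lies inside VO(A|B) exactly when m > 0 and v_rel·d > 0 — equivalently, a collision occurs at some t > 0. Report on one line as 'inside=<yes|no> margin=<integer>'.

d = (16, -4),  |d|² = 272;  R = 6+2 = 8,  c = 272−8² = 208
v_rel = (16, -11),  |v_rel|² = 377;  v_rel·d = (16)·(16) + (-11)·(-4) = 300
377·t² − 600·t + 208 = 0  ⇒  m = 300² − 377·208 = 11584
m = 11584 > 0,  v_rel·d = 300 > 0  ⇒  inside

inside=yes margin=11584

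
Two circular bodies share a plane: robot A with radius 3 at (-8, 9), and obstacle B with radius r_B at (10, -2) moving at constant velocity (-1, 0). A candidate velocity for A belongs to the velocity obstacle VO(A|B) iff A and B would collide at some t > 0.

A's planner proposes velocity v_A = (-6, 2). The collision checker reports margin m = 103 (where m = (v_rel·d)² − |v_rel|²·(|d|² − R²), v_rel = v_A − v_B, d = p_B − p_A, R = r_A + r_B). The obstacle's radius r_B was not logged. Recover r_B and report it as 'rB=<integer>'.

m = 103
d = (18, -11);  v_rel = (-5, 2),  |v_rel|² = 29
v_rel×d = (-5)·(-11) − (2)·(18) = 19
since m = R²·29 − 19²:  R² = (361 + 103) / 29 = 16
R = √16 = 4  ⇒  r_B = 4 − 3 = 1

rB=1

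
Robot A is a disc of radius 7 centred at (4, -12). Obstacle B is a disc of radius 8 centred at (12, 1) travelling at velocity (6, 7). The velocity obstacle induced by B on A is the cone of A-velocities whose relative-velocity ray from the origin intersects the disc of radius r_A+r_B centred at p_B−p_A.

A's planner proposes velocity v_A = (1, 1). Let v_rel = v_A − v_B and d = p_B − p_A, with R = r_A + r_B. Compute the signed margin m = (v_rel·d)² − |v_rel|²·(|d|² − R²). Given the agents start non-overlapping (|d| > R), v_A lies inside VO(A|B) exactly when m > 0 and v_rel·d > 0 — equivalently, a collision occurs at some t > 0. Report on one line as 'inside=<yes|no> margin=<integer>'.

d = (8, 13),  |d|² = 233;  R = 7+8 = 15,  c = 233−15² = 8
v_rel = (-5, -6),  |v_rel|² = 61;  v_rel·d = (-5)·(8) + (-6)·(13) = -118
61·t² + 236·t + 8 = 0  ⇒  m = (-118)² − 61·8 = 13436
m = 13436 > 0,  v_rel·d = -118 < 0  ⇒  outside

inside=no margin=13436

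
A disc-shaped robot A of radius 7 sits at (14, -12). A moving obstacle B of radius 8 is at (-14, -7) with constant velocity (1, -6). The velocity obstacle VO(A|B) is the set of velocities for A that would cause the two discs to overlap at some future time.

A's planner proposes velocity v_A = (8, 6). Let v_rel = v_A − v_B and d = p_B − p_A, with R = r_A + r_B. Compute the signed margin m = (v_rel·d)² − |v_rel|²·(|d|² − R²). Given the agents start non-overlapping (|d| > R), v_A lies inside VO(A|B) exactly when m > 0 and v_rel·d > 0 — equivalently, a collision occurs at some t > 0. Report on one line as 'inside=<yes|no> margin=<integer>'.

d = (-28, 5),  |d|² = 809;  R = 7+8 = 15,  c = 809−15² = 584
v_rel = (7, 12),  |v_rel|² = 193;  v_rel·d = (7)·(-28) + (12)·(5) = -136
193·t² + 272·t + 584 = 0  ⇒  m = (-136)² − 193·584 = -94216
m = -94216 < 0,  v_rel·d = -136 < 0  ⇒  outside

inside=no margin=-94216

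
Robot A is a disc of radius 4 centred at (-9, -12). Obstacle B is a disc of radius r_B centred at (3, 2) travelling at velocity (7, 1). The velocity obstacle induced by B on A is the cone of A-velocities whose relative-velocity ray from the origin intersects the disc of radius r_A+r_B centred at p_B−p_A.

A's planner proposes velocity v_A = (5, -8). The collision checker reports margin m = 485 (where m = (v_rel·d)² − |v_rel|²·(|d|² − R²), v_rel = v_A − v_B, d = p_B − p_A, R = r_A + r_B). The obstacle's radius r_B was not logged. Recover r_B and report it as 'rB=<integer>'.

m = 485
d = (12, 14);  v_rel = (-2, -9),  |v_rel|² = 85
v_rel×d = (-2)·(14) − (-9)·(12) = 80
since m = R²·85 − 80²:  R² = (6400 + 485) / 85 = 81
R = √81 = 9  ⇒  r_B = 9 − 4 = 5

rB=5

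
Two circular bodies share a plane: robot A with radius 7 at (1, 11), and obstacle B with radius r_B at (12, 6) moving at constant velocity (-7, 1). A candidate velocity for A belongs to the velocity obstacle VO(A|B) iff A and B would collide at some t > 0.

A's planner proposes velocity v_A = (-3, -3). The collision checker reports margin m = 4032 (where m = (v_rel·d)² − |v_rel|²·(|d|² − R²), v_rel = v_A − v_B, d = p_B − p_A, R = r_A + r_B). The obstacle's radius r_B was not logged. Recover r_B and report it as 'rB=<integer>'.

m = 4032
d = (11, -5);  v_rel = (4, -4),  |v_rel|² = 32
v_rel×d = (4)·(-5) − (-4)·(11) = 24
since m = R²·32 − 24²:  R² = (576 + 4032) / 32 = 144
R = √144 = 12  ⇒  r_B = 12 − 7 = 5

rB=5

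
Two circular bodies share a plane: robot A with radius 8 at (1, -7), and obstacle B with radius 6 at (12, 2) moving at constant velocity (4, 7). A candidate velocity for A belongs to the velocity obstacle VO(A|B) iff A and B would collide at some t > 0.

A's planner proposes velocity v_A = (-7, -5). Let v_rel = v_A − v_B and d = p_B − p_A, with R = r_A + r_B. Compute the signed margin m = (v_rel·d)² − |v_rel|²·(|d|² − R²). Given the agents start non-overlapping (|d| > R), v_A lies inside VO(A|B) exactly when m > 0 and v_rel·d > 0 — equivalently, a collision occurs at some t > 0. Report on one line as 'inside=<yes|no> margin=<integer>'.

d = (11, 9),  |d|² = 202;  R = 8+6 = 14,  c = 202−14² = 6
v_rel = (-11, -12),  |v_rel|² = 265;  v_rel·d = (-11)·(11) + (-12)·(9) = -229
265·t² + 458·t + 6 = 0  ⇒  m = (-229)² − 265·6 = 50851
m = 50851 > 0,  v_rel·d = -229 < 0  ⇒  outside

inside=no margin=50851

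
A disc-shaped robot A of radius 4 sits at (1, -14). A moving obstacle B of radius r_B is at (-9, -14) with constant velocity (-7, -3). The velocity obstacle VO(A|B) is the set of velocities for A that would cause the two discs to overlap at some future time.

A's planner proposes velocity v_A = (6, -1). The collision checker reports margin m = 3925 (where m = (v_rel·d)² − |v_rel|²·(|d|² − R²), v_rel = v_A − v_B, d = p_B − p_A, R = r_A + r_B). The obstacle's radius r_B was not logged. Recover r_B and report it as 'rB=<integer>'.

m = 3925
d = (-10, 0);  v_rel = (13, 2),  |v_rel|² = 173
v_rel×d = (13)·(0) − (2)·(-10) = 20
since m = R²·173 − 20²:  R² = (400 + 3925) / 173 = 25
R = √25 = 5  ⇒  r_B = 5 − 4 = 1

rB=1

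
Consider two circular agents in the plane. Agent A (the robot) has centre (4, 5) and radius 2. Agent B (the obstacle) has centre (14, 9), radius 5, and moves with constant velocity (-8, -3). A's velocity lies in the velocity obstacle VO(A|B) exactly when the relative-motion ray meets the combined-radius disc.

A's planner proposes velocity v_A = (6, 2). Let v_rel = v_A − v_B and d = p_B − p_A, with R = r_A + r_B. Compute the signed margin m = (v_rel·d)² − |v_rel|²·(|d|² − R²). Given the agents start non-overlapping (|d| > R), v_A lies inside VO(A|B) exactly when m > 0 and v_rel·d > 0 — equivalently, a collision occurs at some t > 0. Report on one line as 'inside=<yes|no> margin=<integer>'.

d = (10, 4),  |d|² = 116;  R = 2+5 = 7,  c = 116−7² = 67
v_rel = (14, 5),  |v_rel|² = 221;  v_rel·d = (14)·(10) + (5)·(4) = 160
221·t² − 320·t + 67 = 0  ⇒  m = 160² − 221·67 = 10793
m = 10793 > 0,  v_rel·d = 160 > 0  ⇒  inside

inside=yes margin=10793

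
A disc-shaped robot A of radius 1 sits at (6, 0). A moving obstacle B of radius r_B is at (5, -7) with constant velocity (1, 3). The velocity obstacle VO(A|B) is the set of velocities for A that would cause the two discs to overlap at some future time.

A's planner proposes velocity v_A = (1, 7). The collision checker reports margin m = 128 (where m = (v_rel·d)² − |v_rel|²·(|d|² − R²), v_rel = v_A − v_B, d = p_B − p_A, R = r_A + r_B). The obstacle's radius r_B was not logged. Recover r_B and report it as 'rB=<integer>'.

m = 128
d = (-1, -7);  v_rel = (0, 4),  |v_rel|² = 16
v_rel×d = (0)·(-7) − (4)·(-1) = 4
since m = R²·16 − 4²:  R² = (16 + 128) / 16 = 9
R = √9 = 3  ⇒  r_B = 3 − 1 = 2

rB=2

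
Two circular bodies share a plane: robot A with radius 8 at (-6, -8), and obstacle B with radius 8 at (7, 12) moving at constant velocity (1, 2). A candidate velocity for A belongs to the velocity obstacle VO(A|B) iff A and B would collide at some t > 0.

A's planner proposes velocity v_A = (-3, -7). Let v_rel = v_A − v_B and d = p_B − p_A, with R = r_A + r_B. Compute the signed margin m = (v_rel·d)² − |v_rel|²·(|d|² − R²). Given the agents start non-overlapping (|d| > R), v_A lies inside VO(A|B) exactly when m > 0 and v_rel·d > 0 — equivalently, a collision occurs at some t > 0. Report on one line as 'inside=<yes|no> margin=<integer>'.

d = (13, 20),  |d|² = 569;  R = 8+8 = 16,  c = 569−16² = 313
v_rel = (-4, -9),  |v_rel|² = 97;  v_rel·d = (-4)·(13) + (-9)·(20) = -232
97·t² + 464·t + 313 = 0  ⇒  m = (-232)² − 97·313 = 23463
m = 23463 > 0,  v_rel·d = -232 < 0  ⇒  outside

inside=no margin=23463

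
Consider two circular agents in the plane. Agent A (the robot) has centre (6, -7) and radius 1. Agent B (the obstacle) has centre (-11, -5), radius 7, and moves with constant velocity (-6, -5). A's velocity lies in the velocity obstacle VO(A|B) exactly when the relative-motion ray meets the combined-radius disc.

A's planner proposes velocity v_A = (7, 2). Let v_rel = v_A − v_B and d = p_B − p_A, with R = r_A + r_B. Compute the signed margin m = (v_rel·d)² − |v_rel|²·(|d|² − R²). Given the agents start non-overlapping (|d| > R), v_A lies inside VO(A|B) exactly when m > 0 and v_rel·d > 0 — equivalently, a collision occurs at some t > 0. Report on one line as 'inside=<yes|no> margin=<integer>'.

d = (-17, 2),  |d|² = 293;  R = 1+7 = 8,  c = 293−8² = 229
v_rel = (13, 7),  |v_rel|² = 218;  v_rel·d = (13)·(-17) + (7)·(2) = -207
218·t² + 414·t + 229 = 0  ⇒  m = (-207)² − 218·229 = -7073
m = -7073 < 0,  v_rel·d = -207 < 0  ⇒  outside

inside=no margin=-7073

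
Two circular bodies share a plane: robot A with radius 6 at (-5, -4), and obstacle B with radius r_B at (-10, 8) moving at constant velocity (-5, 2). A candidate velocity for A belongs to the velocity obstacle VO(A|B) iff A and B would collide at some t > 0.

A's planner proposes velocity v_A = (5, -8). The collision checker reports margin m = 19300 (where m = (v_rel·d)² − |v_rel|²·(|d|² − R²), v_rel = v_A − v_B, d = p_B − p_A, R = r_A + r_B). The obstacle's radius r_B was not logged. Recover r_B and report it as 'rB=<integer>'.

m = 19300
d = (-5, 12);  v_rel = (10, -10),  |v_rel|² = 200
v_rel×d = (10)·(12) − (-10)·(-5) = 70
since m = R²·200 − 70²:  R² = (4900 + 19300) / 200 = 121
R = √121 = 11  ⇒  r_B = 11 − 6 = 5

rB=5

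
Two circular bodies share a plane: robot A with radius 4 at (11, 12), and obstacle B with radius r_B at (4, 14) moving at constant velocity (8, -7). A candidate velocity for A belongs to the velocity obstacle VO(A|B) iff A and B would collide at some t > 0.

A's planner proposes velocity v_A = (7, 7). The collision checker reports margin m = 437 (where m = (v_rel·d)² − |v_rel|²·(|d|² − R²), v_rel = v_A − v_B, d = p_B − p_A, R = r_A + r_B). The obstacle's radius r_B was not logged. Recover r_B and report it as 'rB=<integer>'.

m = 437
d = (-7, 2);  v_rel = (-1, 14),  |v_rel|² = 197
v_rel×d = (-1)·(2) − (14)·(-7) = 96
since m = R²·197 − 96²:  R² = (9216 + 437) / 197 = 49
R = √49 = 7  ⇒  r_B = 7 − 4 = 3

rB=3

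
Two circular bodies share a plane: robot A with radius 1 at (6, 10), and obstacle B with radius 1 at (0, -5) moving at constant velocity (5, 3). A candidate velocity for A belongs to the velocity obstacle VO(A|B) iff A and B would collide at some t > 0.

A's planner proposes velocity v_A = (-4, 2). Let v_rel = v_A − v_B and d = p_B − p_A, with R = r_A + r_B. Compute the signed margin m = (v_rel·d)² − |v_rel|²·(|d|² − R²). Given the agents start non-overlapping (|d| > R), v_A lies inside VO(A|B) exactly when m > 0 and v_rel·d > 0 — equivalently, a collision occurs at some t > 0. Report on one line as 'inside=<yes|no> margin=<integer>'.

d = (-6, -15),  |d|² = 261;  R = 1+1 = 2,  c = 261−2² = 257
v_rel = (-9, -1),  |v_rel|² = 82;  v_rel·d = (-9)·(-6) + (-1)·(-15) = 69
82·t² − 138·t + 257 = 0  ⇒  m = 69² − 82·257 = -16313
m = -16313 < 0,  v_rel·d = 69 > 0  ⇒  outside

inside=no margin=-16313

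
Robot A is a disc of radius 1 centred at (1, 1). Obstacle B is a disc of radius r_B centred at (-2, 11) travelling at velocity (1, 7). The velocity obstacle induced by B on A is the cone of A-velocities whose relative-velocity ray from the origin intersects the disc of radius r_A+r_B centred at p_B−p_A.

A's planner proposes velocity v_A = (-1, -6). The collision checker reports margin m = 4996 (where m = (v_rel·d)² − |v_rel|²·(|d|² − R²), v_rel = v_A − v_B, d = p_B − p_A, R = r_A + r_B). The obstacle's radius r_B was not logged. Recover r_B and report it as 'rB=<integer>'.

m = 4996
d = (-3, 10);  v_rel = (-2, -13),  |v_rel|² = 173
v_rel×d = (-2)·(10) − (-13)·(-3) = -59
since m = R²·173 − (-59)²:  R² = (3481 + 4996) / 173 = 49
R = √49 = 7  ⇒  r_B = 7 − 1 = 6

rB=6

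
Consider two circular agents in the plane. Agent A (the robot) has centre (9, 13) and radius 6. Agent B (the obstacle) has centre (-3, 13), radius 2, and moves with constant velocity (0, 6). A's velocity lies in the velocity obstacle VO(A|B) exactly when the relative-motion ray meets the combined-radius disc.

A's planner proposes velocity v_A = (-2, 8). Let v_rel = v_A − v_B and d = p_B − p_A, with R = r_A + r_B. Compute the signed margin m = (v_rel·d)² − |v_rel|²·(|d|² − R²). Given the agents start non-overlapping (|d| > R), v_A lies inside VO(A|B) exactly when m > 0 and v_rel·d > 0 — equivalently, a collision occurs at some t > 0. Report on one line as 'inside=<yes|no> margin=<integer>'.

d = (-12, 0),  |d|² = 144;  R = 6+2 = 8,  c = 144−8² = 80
v_rel = (-2, 2),  |v_rel|² = 8;  v_rel·d = (-2)·(-12) + (2)·(0) = 24
8·t² − 48·t + 80 = 0  ⇒  m = 24² − 8·80 = -64
m = -64 < 0,  v_rel·d = 24 > 0  ⇒  outside

inside=no margin=-64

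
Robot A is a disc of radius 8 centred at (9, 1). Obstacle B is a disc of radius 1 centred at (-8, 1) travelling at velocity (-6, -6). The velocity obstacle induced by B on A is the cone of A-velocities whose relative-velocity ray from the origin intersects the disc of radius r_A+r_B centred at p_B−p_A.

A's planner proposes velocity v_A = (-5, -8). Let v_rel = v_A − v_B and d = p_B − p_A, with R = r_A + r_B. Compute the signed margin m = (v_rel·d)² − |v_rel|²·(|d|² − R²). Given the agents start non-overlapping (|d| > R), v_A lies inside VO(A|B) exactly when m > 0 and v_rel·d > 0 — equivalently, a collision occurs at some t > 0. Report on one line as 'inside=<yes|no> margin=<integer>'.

d = (-17, 0),  |d|² = 289;  R = 8+1 = 9,  c = 289−9² = 208
v_rel = (1, -2),  |v_rel|² = 5;  v_rel·d = (1)·(-17) + (-2)·(0) = -17
5·t² + 34·t + 208 = 0  ⇒  m = (-17)² − 5·208 = -751
m = -751 < 0,  v_rel·d = -17 < 0  ⇒  outside

inside=no margin=-751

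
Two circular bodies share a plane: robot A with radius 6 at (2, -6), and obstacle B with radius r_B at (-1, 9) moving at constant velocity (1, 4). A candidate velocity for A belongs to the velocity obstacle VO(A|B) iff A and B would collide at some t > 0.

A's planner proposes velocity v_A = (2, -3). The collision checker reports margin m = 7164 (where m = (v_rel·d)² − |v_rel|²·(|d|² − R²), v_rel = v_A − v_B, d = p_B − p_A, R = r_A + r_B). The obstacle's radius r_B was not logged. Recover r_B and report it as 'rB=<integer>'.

m = 7164
d = (-3, 15);  v_rel = (1, -7),  |v_rel|² = 50
v_rel×d = (1)·(15) − (-7)·(-3) = -6
since m = R²·50 − (-6)²:  R² = (36 + 7164) / 50 = 144
R = √144 = 12  ⇒  r_B = 12 − 6 = 6

rB=6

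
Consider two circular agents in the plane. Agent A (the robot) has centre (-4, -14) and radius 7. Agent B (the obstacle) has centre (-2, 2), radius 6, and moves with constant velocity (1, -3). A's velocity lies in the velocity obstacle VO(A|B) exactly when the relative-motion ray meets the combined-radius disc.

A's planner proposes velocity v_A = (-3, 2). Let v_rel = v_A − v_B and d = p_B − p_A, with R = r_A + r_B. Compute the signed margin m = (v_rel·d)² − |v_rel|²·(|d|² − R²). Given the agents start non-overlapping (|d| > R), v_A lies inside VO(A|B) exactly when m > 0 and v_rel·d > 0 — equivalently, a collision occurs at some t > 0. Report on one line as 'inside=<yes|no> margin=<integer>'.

d = (2, 16),  |d|² = 260;  R = 7+6 = 13,  c = 260−13² = 91
v_rel = (-4, 5),  |v_rel|² = 41;  v_rel·d = (-4)·(2) + (5)·(16) = 72
41·t² − 144·t + 91 = 0  ⇒  m = 72² − 41·91 = 1453
m = 1453 > 0,  v_rel·d = 72 > 0  ⇒  inside

inside=yes margin=1453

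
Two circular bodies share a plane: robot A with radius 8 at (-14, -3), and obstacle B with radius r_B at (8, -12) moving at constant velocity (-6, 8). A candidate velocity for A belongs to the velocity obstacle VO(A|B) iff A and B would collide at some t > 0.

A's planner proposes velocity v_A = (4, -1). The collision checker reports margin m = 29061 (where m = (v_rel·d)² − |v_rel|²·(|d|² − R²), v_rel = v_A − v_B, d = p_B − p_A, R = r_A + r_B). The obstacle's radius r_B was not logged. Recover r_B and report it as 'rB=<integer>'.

m = 29061
d = (22, -9);  v_rel = (10, -9),  |v_rel|² = 181
v_rel×d = (10)·(-9) − (-9)·(22) = 108
since m = R²·181 − 108²:  R² = (11664 + 29061) / 181 = 225
R = √225 = 15  ⇒  r_B = 15 − 8 = 7

rB=7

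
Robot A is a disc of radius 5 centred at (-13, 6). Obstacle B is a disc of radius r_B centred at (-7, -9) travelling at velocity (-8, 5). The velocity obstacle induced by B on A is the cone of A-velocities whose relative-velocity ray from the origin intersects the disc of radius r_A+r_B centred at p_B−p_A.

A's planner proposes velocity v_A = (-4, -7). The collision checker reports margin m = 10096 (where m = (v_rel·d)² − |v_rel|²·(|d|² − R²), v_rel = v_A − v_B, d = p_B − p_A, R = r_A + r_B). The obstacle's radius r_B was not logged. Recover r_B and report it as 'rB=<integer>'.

m = 10096
d = (6, -15);  v_rel = (4, -12),  |v_rel|² = 160
v_rel×d = (4)·(-15) − (-12)·(6) = 12
since m = R²·160 − 12²:  R² = (144 + 10096) / 160 = 64
R = √64 = 8  ⇒  r_B = 8 − 5 = 3

rB=3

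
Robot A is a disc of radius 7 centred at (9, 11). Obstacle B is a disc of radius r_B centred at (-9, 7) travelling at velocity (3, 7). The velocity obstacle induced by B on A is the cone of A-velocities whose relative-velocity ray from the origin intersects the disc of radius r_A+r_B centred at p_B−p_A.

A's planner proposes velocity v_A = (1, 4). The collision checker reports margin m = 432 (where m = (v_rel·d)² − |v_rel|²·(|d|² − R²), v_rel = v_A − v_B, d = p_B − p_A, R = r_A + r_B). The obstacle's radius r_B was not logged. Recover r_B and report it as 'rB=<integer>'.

m = 432
d = (-18, -4);  v_rel = (-2, -3),  |v_rel|² = 13
v_rel×d = (-2)·(-4) − (-3)·(-18) = -46
since m = R²·13 − (-46)²:  R² = (2116 + 432) / 13 = 196
R = √196 = 14  ⇒  r_B = 14 − 7 = 7

rB=7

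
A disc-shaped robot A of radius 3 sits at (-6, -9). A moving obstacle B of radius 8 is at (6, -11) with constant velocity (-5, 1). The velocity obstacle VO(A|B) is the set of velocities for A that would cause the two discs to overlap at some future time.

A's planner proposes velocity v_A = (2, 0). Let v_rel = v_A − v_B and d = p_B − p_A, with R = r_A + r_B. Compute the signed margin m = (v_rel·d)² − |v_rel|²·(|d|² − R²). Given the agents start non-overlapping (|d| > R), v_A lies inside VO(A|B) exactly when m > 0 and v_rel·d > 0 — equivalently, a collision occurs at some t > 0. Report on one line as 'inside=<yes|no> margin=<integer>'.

d = (12, -2),  |d|² = 148;  R = 3+8 = 11,  c = 148−11² = 27
v_rel = (7, -1),  |v_rel|² = 50;  v_rel·d = (7)·(12) + (-1)·(-2) = 86
50·t² − 172·t + 27 = 0  ⇒  m = 86² − 50·27 = 6046
m = 6046 > 0,  v_rel·d = 86 > 0  ⇒  inside

inside=yes margin=6046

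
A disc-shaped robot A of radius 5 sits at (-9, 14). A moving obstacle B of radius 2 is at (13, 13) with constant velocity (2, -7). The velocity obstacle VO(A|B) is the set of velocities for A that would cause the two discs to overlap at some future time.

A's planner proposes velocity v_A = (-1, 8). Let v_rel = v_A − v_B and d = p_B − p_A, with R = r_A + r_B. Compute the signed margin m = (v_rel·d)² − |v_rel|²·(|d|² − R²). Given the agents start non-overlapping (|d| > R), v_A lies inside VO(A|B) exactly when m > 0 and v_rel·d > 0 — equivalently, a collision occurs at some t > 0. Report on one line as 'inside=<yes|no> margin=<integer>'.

d = (22, -1),  |d|² = 485;  R = 5+2 = 7,  c = 485−7² = 436
v_rel = (-3, 15),  |v_rel|² = 234;  v_rel·d = (-3)·(22) + (15)·(-1) = -81
234·t² + 162·t + 436 = 0  ⇒  m = (-81)² − 234·436 = -95463
m = -95463 < 0,  v_rel·d = -81 < 0  ⇒  outside

inside=no margin=-95463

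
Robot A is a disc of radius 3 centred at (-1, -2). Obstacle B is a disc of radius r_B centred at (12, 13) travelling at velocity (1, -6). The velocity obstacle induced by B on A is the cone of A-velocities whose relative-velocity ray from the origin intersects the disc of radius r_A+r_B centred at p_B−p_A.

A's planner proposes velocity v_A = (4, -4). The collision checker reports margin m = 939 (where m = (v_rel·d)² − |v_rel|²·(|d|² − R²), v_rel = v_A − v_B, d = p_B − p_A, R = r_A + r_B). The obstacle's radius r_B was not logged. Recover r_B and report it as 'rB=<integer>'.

m = 939
d = (13, 15);  v_rel = (3, 2),  |v_rel|² = 13
v_rel×d = (3)·(15) − (2)·(13) = 19
since m = R²·13 − 19²:  R² = (361 + 939) / 13 = 100
R = √100 = 10  ⇒  r_B = 10 − 3 = 7

rB=7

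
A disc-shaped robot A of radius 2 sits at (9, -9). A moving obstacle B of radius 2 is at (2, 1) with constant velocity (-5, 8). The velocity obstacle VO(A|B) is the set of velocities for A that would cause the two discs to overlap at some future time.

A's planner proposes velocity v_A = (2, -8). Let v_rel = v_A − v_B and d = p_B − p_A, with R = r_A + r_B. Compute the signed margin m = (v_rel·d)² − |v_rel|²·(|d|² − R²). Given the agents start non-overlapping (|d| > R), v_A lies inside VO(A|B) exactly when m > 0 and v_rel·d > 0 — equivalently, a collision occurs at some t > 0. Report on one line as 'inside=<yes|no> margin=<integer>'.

d = (-7, 10),  |d|² = 149;  R = 2+2 = 4,  c = 149−4² = 133
v_rel = (7, -16),  |v_rel|² = 305;  v_rel·d = (7)·(-7) + (-16)·(10) = -209
305·t² + 418·t + 133 = 0  ⇒  m = (-209)² − 305·133 = 3116
m = 3116 > 0,  v_rel·d = -209 < 0  ⇒  outside

inside=no margin=3116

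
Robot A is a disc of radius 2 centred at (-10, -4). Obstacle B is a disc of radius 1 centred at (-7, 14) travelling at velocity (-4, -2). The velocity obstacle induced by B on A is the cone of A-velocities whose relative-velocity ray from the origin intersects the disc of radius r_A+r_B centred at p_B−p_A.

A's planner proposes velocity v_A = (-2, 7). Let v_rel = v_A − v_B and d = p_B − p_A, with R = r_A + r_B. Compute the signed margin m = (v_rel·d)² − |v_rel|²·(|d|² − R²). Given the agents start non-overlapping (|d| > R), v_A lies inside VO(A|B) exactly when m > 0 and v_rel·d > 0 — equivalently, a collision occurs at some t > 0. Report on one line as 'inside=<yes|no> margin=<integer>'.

d = (3, 18),  |d|² = 333;  R = 2+1 = 3,  c = 333−3² = 324
v_rel = (2, 9),  |v_rel|² = 85;  v_rel·d = (2)·(3) + (9)·(18) = 168
85·t² − 336·t + 324 = 0  ⇒  m = 168² − 85·324 = 684
m = 684 > 0,  v_rel·d = 168 > 0  ⇒  inside

inside=yes margin=684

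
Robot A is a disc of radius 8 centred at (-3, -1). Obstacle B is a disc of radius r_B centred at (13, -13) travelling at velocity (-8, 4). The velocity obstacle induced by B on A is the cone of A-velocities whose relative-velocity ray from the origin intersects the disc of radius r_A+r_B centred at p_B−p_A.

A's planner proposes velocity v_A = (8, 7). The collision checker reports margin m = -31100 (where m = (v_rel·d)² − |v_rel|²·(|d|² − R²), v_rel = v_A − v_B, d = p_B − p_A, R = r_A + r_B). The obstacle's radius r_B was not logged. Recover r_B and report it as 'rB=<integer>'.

m = -31100
d = (16, -12);  v_rel = (16, 3),  |v_rel|² = 265
v_rel×d = (16)·(-12) − (3)·(16) = -240
since m = R²·265 − (-240)²:  R² = (57600 + -31100) / 265 = 100
R = √100 = 10  ⇒  r_B = 10 − 8 = 2

rB=2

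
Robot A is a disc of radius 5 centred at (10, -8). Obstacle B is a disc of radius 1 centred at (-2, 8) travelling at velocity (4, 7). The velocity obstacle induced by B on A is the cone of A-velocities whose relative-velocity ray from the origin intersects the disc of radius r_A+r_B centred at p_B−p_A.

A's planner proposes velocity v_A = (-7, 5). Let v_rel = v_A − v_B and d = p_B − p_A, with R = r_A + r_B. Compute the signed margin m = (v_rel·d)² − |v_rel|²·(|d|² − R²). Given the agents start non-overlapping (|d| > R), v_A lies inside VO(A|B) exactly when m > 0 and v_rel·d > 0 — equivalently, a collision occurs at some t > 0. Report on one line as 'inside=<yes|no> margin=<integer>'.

d = (-12, 16),  |d|² = 400;  R = 5+1 = 6,  c = 400−6² = 364
v_rel = (-11, -2),  |v_rel|² = 125;  v_rel·d = (-11)·(-12) + (-2)·(16) = 100
125·t² − 200·t + 364 = 0  ⇒  m = 100² − 125·364 = -35500
m = -35500 < 0,  v_rel·d = 100 > 0  ⇒  outside

inside=no margin=-35500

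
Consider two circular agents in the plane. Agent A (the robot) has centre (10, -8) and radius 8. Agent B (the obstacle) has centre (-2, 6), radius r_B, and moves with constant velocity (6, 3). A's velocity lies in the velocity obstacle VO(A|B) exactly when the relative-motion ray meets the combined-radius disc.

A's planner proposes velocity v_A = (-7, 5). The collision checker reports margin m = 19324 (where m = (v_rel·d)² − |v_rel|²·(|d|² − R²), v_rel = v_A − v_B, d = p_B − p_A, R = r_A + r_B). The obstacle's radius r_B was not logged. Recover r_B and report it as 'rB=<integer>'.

m = 19324
d = (-12, 14);  v_rel = (-13, 2),  |v_rel|² = 173
v_rel×d = (-13)·(14) − (2)·(-12) = -158
since m = R²·173 − (-158)²:  R² = (24964 + 19324) / 173 = 256
R = √256 = 16  ⇒  r_B = 16 − 8 = 8

rB=8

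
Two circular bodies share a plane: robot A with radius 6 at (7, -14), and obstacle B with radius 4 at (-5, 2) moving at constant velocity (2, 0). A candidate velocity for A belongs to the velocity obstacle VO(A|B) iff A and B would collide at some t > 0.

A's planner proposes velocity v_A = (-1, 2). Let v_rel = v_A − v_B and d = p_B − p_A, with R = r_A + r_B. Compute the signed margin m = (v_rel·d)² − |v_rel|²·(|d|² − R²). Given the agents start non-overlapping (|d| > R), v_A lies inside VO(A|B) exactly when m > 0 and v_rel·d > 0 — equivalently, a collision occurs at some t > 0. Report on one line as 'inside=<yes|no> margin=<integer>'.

d = (-12, 16),  |d|² = 400;  R = 6+4 = 10,  c = 400−10² = 300
v_rel = (-3, 2),  |v_rel|² = 13;  v_rel·d = (-3)·(-12) + (2)·(16) = 68
13·t² − 136·t + 300 = 0  ⇒  m = 68² − 13·300 = 724
m = 724 > 0,  v_rel·d = 68 > 0  ⇒  inside

inside=yes margin=724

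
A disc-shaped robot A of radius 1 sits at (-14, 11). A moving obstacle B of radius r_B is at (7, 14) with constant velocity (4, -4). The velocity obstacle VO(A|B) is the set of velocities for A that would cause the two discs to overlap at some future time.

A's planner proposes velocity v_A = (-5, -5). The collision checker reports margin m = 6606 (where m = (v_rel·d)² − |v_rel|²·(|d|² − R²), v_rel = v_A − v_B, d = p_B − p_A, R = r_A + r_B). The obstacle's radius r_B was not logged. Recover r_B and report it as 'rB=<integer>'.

m = 6606
d = (21, 3);  v_rel = (-9, -1),  |v_rel|² = 82
v_rel×d = (-9)·(3) − (-1)·(21) = -6
since m = R²·82 − (-6)²:  R² = (36 + 6606) / 82 = 81
R = √81 = 9  ⇒  r_B = 9 − 1 = 8

rB=8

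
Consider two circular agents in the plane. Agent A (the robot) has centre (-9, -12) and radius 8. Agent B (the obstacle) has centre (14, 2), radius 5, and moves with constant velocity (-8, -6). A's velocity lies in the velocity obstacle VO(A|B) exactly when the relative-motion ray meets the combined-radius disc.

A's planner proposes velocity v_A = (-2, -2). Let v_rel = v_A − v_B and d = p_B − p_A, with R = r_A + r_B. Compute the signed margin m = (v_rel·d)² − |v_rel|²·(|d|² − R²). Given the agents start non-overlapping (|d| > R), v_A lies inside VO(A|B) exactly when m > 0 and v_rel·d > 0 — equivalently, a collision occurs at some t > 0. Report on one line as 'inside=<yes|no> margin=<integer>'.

d = (23, 14),  |d|² = 725;  R = 8+5 = 13,  c = 725−13² = 556
v_rel = (6, 4),  |v_rel|² = 52;  v_rel·d = (6)·(23) + (4)·(14) = 194
52·t² − 388·t + 556 = 0  ⇒  m = 194² − 52·556 = 8724
m = 8724 > 0,  v_rel·d = 194 > 0  ⇒  inside

inside=yes margin=8724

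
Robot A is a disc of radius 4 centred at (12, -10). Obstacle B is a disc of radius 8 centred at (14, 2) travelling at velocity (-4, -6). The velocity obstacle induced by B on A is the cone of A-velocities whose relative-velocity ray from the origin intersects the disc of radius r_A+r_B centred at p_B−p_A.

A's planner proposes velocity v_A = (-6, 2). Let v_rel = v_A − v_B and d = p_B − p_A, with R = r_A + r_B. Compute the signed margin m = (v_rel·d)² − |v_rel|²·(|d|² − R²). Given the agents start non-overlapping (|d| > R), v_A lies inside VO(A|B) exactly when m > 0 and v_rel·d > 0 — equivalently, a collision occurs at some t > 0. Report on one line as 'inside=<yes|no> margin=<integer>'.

d = (2, 12),  |d|² = 148;  R = 4+8 = 12,  c = 148−12² = 4
v_rel = (-2, 8),  |v_rel|² = 68;  v_rel·d = (-2)·(2) + (8)·(12) = 92
68·t² − 184·t + 4 = 0  ⇒  m = 92² − 68·4 = 8192
m = 8192 > 0,  v_rel·d = 92 > 0  ⇒  inside

inside=yes margin=8192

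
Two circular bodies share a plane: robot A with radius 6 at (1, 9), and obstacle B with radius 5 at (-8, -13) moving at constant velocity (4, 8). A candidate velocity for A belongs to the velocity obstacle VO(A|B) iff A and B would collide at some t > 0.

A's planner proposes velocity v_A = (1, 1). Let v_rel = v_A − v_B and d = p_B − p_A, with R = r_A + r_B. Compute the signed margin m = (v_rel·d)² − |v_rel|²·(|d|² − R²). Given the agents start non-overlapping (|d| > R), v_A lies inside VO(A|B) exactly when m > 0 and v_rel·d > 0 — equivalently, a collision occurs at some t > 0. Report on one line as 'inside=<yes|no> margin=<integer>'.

d = (-9, -22),  |d|² = 565;  R = 6+5 = 11,  c = 565−11² = 444
v_rel = (-3, -7),  |v_rel|² = 58;  v_rel·d = (-3)·(-9) + (-7)·(-22) = 181
58·t² − 362·t + 444 = 0  ⇒  m = 181² − 58·444 = 7009
m = 7009 > 0,  v_rel·d = 181 > 0  ⇒  inside

inside=yes margin=7009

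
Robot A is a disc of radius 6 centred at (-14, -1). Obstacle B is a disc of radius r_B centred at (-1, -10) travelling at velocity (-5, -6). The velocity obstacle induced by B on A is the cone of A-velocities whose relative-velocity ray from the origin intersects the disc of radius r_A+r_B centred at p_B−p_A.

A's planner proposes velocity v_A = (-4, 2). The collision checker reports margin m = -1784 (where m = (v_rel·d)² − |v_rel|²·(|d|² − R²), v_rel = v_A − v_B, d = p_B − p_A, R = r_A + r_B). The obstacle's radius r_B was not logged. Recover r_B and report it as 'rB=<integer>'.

m = -1784
d = (13, -9);  v_rel = (1, 8),  |v_rel|² = 65
v_rel×d = (1)·(-9) − (8)·(13) = -113
since m = R²·65 − (-113)²:  R² = (12769 + -1784) / 65 = 169
R = √169 = 13  ⇒  r_B = 13 − 6 = 7

rB=7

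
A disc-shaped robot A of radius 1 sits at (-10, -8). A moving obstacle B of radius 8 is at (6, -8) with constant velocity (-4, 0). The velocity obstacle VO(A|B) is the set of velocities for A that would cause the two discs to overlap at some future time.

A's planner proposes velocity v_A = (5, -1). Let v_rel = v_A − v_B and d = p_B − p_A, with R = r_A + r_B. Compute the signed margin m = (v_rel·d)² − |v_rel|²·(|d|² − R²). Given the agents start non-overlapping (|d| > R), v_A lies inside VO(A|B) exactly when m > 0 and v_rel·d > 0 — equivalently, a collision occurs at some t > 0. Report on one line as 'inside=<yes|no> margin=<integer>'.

d = (16, 0),  |d|² = 256;  R = 1+8 = 9,  c = 256−9² = 175
v_rel = (9, -1),  |v_rel|² = 82;  v_rel·d = (9)·(16) + (-1)·(0) = 144
82·t² − 288·t + 175 = 0  ⇒  m = 144² − 82·175 = 6386
m = 6386 > 0,  v_rel·d = 144 > 0  ⇒  inside

inside=yes margin=6386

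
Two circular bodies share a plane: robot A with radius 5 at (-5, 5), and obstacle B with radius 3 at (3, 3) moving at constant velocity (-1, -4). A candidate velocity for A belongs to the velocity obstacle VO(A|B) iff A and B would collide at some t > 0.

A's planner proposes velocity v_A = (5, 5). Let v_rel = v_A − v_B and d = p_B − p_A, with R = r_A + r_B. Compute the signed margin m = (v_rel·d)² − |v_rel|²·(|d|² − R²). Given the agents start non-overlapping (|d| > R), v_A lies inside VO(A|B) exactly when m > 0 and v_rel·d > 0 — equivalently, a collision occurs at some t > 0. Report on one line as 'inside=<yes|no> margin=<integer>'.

d = (8, -2),  |d|² = 68;  R = 5+3 = 8,  c = 68−8² = 4
v_rel = (6, 9),  |v_rel|² = 117;  v_rel·d = (6)·(8) + (9)·(-2) = 30
117·t² − 60·t + 4 = 0  ⇒  m = 30² − 117·4 = 432
m = 432 > 0,  v_rel·d = 30 > 0  ⇒  inside

inside=yes margin=432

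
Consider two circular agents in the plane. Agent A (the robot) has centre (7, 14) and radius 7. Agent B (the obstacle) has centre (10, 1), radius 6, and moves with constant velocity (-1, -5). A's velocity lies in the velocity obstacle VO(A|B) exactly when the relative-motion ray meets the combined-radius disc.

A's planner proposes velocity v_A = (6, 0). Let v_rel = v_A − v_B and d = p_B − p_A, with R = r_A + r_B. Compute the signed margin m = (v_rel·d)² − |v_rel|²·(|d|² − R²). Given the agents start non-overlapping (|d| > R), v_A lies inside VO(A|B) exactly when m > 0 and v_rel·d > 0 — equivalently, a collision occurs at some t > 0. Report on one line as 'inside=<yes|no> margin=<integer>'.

d = (3, -13),  |d|² = 178;  R = 7+6 = 13,  c = 178−13² = 9
v_rel = (7, 5),  |v_rel|² = 74;  v_rel·d = (7)·(3) + (5)·(-13) = -44
74·t² + 88·t + 9 = 0  ⇒  m = (-44)² − 74·9 = 1270
m = 1270 > 0,  v_rel·d = -44 < 0  ⇒  outside

inside=no margin=1270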